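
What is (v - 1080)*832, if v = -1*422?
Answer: -1249664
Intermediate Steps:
v = -422
(v - 1080)*832 = (-422 - 1080)*832 = -1502*832 = -1249664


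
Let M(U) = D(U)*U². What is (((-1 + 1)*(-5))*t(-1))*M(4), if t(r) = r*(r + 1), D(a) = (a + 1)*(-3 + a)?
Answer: 0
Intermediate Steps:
D(a) = (1 + a)*(-3 + a)
t(r) = r*(1 + r)
M(U) = U²*(-3 + U² - 2*U) (M(U) = (-3 + U² - 2*U)*U² = U²*(-3 + U² - 2*U))
(((-1 + 1)*(-5))*t(-1))*M(4) = (((-1 + 1)*(-5))*(-(1 - 1)))*(4²*(-3 + 4² - 2*4)) = ((0*(-5))*(-1*0))*(16*(-3 + 16 - 8)) = (0*0)*(16*5) = 0*80 = 0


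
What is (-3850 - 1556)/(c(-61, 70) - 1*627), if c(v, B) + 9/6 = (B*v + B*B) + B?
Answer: -10812/143 ≈ -75.608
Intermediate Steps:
c(v, B) = -3/2 + B + B**2 + B*v (c(v, B) = -3/2 + ((B*v + B*B) + B) = -3/2 + ((B*v + B**2) + B) = -3/2 + ((B**2 + B*v) + B) = -3/2 + (B + B**2 + B*v) = -3/2 + B + B**2 + B*v)
(-3850 - 1556)/(c(-61, 70) - 1*627) = (-3850 - 1556)/((-3/2 + 70 + 70**2 + 70*(-61)) - 1*627) = -5406/((-3/2 + 70 + 4900 - 4270) - 627) = -5406/(1397/2 - 627) = -5406/143/2 = -5406*2/143 = -10812/143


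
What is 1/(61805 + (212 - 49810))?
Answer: 1/12207 ≈ 8.1920e-5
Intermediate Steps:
1/(61805 + (212 - 49810)) = 1/(61805 - 49598) = 1/12207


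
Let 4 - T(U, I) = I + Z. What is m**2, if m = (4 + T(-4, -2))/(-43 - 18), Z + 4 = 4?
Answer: 100/3721 ≈ 0.026874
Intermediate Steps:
Z = 0 (Z = -4 + 4 = 0)
T(U, I) = 4 - I (T(U, I) = 4 - (I + 0) = 4 - I)
m = -10/61 (m = (4 + (4 - 1*(-2)))/(-43 - 18) = (4 + (4 + 2))/(-61) = (4 + 6)*(-1/61) = 10*(-1/61) = -10/61 ≈ -0.16393)
m**2 = (-10/61)**2 = 100/3721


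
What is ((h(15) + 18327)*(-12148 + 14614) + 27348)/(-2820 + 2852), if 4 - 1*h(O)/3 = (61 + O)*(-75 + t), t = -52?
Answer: 58328409/16 ≈ 3.6455e+6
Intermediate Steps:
h(O) = 23253 + 381*O (h(O) = 12 - 3*(61 + O)*(-75 - 52) = 12 - 3*(61 + O)*(-127) = 12 - 3*(-7747 - 127*O) = 12 + (23241 + 381*O) = 23253 + 381*O)
((h(15) + 18327)*(-12148 + 14614) + 27348)/(-2820 + 2852) = (((23253 + 381*15) + 18327)*(-12148 + 14614) + 27348)/(-2820 + 2852) = (((23253 + 5715) + 18327)*2466 + 27348)/32 = ((28968 + 18327)*2466 + 27348)*(1/32) = (47295*2466 + 27348)*(1/32) = (116629470 + 27348)*(1/32) = 116656818*(1/32) = 58328409/16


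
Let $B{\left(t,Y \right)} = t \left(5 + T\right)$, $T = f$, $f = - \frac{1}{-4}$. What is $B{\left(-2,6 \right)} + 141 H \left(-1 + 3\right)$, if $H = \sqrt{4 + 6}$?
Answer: $- \frac{21}{2} + 282 \sqrt{10} \approx 881.26$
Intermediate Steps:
$f = \frac{1}{4}$ ($f = \left(-1\right) \left(- \frac{1}{4}\right) = \frac{1}{4} \approx 0.25$)
$T = \frac{1}{4} \approx 0.25$
$B{\left(t,Y \right)} = \frac{21 t}{4}$ ($B{\left(t,Y \right)} = t \left(5 + \frac{1}{4}\right) = t \frac{21}{4} = \frac{21 t}{4}$)
$H = \sqrt{10} \approx 3.1623$
$B{\left(-2,6 \right)} + 141 H \left(-1 + 3\right) = \frac{21}{4} \left(-2\right) + 141 \sqrt{10} \left(-1 + 3\right) = - \frac{21}{2} + 141 \sqrt{10} \cdot 2 = - \frac{21}{2} + 141 \cdot 2 \sqrt{10} = - \frac{21}{2} + 282 \sqrt{10}$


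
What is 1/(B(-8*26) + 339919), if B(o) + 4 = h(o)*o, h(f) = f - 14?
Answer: 1/386091 ≈ 2.5901e-6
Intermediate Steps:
h(f) = -14 + f
B(o) = -4 + o*(-14 + o) (B(o) = -4 + (-14 + o)*o = -4 + o*(-14 + o))
1/(B(-8*26) + 339919) = 1/((-4 + (-8*26)*(-14 - 8*26)) + 339919) = 1/((-4 - 208*(-14 - 208)) + 339919) = 1/((-4 - 208*(-222)) + 339919) = 1/((-4 + 46176) + 339919) = 1/(46172 + 339919) = 1/386091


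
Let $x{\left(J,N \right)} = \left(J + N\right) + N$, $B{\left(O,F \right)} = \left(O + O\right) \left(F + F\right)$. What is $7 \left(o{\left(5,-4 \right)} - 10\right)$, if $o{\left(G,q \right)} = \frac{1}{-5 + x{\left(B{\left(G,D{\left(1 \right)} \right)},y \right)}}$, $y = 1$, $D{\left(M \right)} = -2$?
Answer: $- \frac{3017}{43} \approx -70.163$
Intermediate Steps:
$B{\left(O,F \right)} = 4 F O$ ($B{\left(O,F \right)} = 2 O 2 F = 4 F O$)
$x{\left(J,N \right)} = J + 2 N$
$o{\left(G,q \right)} = \frac{1}{-3 - 8 G}$ ($o{\left(G,q \right)} = \frac{1}{-5 + \left(4 \left(-2\right) G + 2 \cdot 1\right)} = \frac{1}{-5 - \left(-2 + 8 G\right)} = \frac{1}{-3 - 8 G}$)
$7 \left(o{\left(5,-4 \right)} - 10\right) = 7 \left(- \frac{1}{3 + 8 \cdot 5} - 10\right) = 7 \left(- \frac{1}{3 + 40} - 10\right) = 7 \left(- \frac{1}{43} - 10\right) = 7 \left(- \frac{431}{43}\right) = - \frac{3017}{43}$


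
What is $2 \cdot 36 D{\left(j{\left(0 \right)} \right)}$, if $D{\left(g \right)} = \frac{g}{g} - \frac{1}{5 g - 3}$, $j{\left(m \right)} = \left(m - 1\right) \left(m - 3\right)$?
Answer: $66$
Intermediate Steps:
$j{\left(m \right)} = \left(-1 + m\right) \left(-3 + m\right)$
$D{\left(g \right)} = 1 - \frac{1}{-3 + 5 g}$
$2 \cdot 36 D{\left(j{\left(0 \right)} \right)} = 2 \cdot 36 \frac{-4 + 5 \left(3 + 0^{2} - 0\right)}{-3 + 5 \left(3 + 0^{2} - 0\right)} = 72 \frac{-4 + 5 \left(3 + 0 + 0\right)}{-3 + 5 \left(3 + 0 + 0\right)} = 72 \frac{-4 + 5 \cdot 3}{-3 + 5 \cdot 3} = 72 \frac{-4 + 15}{-3 + 15} = 72 \cdot \frac{1}{12} \cdot 11 = 72 \cdot \frac{11}{12} = 66$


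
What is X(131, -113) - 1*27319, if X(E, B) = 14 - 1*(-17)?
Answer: -27288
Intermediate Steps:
X(E, B) = 31 (X(E, B) = 14 + 17 = 31)
X(131, -113) - 1*27319 = 31 - 1*27319 = 31 - 27319 = -27288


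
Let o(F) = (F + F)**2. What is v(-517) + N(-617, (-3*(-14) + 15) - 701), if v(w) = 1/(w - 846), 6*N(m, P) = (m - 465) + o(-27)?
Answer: 1249868/4089 ≈ 305.67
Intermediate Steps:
o(F) = 4*F**2 (o(F) = (2*F)**2 = 4*F**2)
N(m, P) = 817/2 + m/6 (N(m, P) = ((m - 465) + 4*(-27)**2)/6 = ((-465 + m) + 4*729)/6 = ((-465 + m) + 2916)/6 = (2451 + m)/6 = 817/2 + m/6)
v(w) = 1/(-846 + w)
v(-517) + N(-617, (-3*(-14) + 15) - 701) = 1/(-846 - 517) + (817/2 + (1/6)*(-617)) = 1/(-1363) + (817/2 - 617/6) = -1/1363 + 917/3 = 1249868/4089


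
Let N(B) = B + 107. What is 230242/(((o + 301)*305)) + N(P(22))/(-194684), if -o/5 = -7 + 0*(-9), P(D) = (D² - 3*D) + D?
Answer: 799435303/356271720 ≈ 2.2439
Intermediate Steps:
P(D) = D² - 2*D
o = 35 (o = -5*(-7 + 0*(-9)) = -5*(-7 + 0) = -5*(-7) = 35)
N(B) = 107 + B
230242/(((o + 301)*305)) + N(P(22))/(-194684) = 230242/(((35 + 301)*305)) + (107 + 22*(-2 + 22))/(-194684) = 230242/((336*305)) + (107 + 22*20)*(-1/194684) = 230242/102480 + (107 + 440)*(-1/194684) = 230242*(1/102480) + 547*(-1/194684) = 115121/51240 - 547/194684 = 799435303/356271720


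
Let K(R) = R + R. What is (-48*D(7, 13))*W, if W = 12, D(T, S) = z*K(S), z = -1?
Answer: 14976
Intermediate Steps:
K(R) = 2*R
D(T, S) = -2*S
(-48*D(7, 13))*W = -(-96)*13*12 = -48*(-26)*12 = 1248*12 = 14976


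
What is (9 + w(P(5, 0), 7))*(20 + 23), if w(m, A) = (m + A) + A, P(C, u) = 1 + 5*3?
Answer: 1677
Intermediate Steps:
P(C, u) = 16 (P(C, u) = 1 + 15 = 16)
w(m, A) = m + 2*A (w(m, A) = (A + m) + A = m + 2*A)
(9 + w(P(5, 0), 7))*(20 + 23) = (9 + (16 + 2*7))*(20 + 23) = (9 + (16 + 14))*43 = (9 + 30)*43 = 39*43 = 1677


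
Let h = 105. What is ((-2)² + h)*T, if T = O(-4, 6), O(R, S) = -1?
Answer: -109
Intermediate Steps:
T = -1
((-2)² + h)*T = ((-2)² + 105)*(-1) = (4 + 105)*(-1) = 109*(-1) = -109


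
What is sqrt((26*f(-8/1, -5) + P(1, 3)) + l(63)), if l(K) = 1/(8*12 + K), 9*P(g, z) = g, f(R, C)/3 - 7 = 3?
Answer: 2*sqrt(4930537)/159 ≈ 27.931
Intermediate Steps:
f(R, C) = 30 (f(R, C) = 21 + 3*3 = 21 + 9 = 30)
P(g, z) = g/9
l(K) = 1/(96 + K)
sqrt((26*f(-8/1, -5) + P(1, 3)) + l(63)) = sqrt((26*30 + (1/9)*1) + 1/(96 + 63)) = sqrt((780 + 1/9) + 1/159) = sqrt(7021/9 + 1/159) = sqrt(372116/477) = 2*sqrt(4930537)/159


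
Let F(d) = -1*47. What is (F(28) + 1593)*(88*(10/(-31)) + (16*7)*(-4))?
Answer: -22831328/31 ≈ -7.3649e+5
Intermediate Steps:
F(d) = -47
(F(28) + 1593)*(88*(10/(-31)) + (16*7)*(-4)) = (-47 + 1593)*(88*(10/(-31)) + (16*7)*(-4)) = 1546*(88*(10*(-1/31)) + 112*(-4)) = 1546*(88*(-10/31) - 448) = 1546*(-880/31 - 448) = 1546*(-14768/31) = -22831328/31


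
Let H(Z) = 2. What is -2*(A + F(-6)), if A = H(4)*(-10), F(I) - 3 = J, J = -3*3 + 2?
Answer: 48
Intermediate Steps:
J = -7 (J = -9 + 2 = -7)
F(I) = -4 (F(I) = 3 - 7 = -4)
A = -20 (A = 2*(-10) = -20)
-2*(A + F(-6)) = -2*(-20 - 4) = -2*(-24) = 48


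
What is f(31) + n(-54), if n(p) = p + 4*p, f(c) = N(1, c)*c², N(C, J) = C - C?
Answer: -270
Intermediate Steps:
N(C, J) = 0
f(c) = 0 (f(c) = 0*c² = 0)
n(p) = 5*p
f(31) + n(-54) = 0 + 5*(-54) = 0 - 270 = -270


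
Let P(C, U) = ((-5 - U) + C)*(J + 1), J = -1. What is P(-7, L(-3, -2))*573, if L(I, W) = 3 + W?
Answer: 0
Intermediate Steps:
P(C, U) = 0 (P(C, U) = ((-5 - U) + C)*(-1 + 1) = (-5 + C - U)*0 = 0)
P(-7, L(-3, -2))*573 = 0*573 = 0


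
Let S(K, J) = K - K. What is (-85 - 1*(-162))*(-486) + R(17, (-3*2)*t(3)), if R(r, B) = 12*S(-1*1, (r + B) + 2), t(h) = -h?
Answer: -37422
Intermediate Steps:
S(K, J) = 0
R(r, B) = 0 (R(r, B) = 12*0 = 0)
(-85 - 1*(-162))*(-486) + R(17, (-3*2)*t(3)) = (-85 - 1*(-162))*(-486) + 0 = (-85 + 162)*(-486) + 0 = 77*(-486) + 0 = -37422 + 0 = -37422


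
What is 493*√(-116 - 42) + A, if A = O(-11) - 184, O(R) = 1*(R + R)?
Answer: -206 + 493*I*√158 ≈ -206.0 + 6196.9*I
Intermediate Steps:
O(R) = 2*R (O(R) = 1*(2*R) = 2*R)
A = -206 (A = 2*(-11) - 184 = -22 - 184 = -206)
493*√(-116 - 42) + A = 493*√(-116 - 42) - 206 = 493*√(-158) - 206 = 493*(I*√158) - 206 = 493*I*√158 - 206 = -206 + 493*I*√158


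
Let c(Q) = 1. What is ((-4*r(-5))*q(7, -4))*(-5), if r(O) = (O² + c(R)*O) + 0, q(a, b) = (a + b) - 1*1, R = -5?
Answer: 800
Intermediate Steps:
q(a, b) = -1 + a + b (q(a, b) = (a + b) - 1 = -1 + a + b)
r(O) = O + O² (r(O) = (O² + 1*O) + 0 = (O² + O) + 0 = (O + O²) + 0 = O + O²)
((-4*r(-5))*q(7, -4))*(-5) = ((-(-20)*(1 - 5))*(-1 + 7 - 4))*(-5) = (-(-20)*(-4)*2)*(-5) = (-4*20*2)*(-5) = -80*2*(-5) = -160*(-5) = 800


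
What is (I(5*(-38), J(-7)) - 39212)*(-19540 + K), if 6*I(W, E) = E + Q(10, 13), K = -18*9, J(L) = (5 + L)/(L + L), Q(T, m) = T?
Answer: 16222951883/21 ≈ 7.7252e+8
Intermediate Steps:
J(L) = (5 + L)/(2*L) (J(L) = (5 + L)/((2*L)) = (5 + L)*(1/(2*L)) = (5 + L)/(2*L))
K = -162
I(W, E) = 5/3 + E/6 (I(W, E) = (E + 10)/6 = (10 + E)/6 = 5/3 + E/6)
(I(5*(-38), J(-7)) - 39212)*(-19540 + K) = ((5/3 + ((1/2)*(5 - 7)/(-7))/6) - 39212)*(-19540 - 162) = ((5/3 + ((1/2)*(-1/7)*(-2))/6) - 39212)*(-19702) = ((5/3 + (1/6)*(1/7)) - 39212)*(-19702) = ((5/3 + 1/42) - 39212)*(-19702) = (71/42 - 39212)*(-19702) = -1646833/42*(-19702) = 16222951883/21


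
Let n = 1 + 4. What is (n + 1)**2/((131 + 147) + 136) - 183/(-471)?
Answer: 1717/3611 ≈ 0.47549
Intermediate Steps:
n = 5
(n + 1)**2/((131 + 147) + 136) - 183/(-471) = (5 + 1)**2/((131 + 147) + 136) - 183/(-471) = 6**2/(278 + 136) - 183*(-1/471) = 36/414 + 61/157 = 36*(1/414) + 61/157 = 2/23 + 61/157 = 1717/3611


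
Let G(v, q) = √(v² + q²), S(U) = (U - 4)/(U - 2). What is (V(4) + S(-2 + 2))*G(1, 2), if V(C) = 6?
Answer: 8*√5 ≈ 17.889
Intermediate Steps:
S(U) = (-4 + U)/(-2 + U)
G(v, q) = √(q² + v²)
(V(4) + S(-2 + 2))*G(1, 2) = (6 + (-4 + (-2 + 2))/(-2 + (-2 + 2)))*√(2² + 1²) = (6 + (-4 + 0)/(-2 + 0))*√(4 + 1) = (6 - 4/(-2))*√5 = (6 - ½*(-4))*√5 = (6 + 2)*√5 = 8*√5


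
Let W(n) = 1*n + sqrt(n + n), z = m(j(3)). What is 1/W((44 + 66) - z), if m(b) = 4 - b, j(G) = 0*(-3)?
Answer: 1/104 - sqrt(53)/5512 ≈ 0.0082946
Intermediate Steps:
j(G) = 0
z = 4 (z = 4 - 1*0 = 4 + 0 = 4)
W(n) = n + sqrt(2)*sqrt(n) (W(n) = n + sqrt(2*n) = n + sqrt(2)*sqrt(n))
1/W((44 + 66) - z) = 1/(((44 + 66) - 1*4) + sqrt(2)*sqrt((44 + 66) - 1*4)) = 1/((110 - 4) + sqrt(2)*sqrt(110 - 4)) = 1/(106 + sqrt(2)*sqrt(106)) = 1/(106 + 2*sqrt(53))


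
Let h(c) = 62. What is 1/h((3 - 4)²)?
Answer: 1/62 ≈ 0.016129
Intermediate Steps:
1/h((3 - 4)²) = 1/62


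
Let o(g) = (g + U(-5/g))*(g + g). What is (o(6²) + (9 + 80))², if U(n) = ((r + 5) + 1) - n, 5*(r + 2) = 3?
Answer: 228342321/25 ≈ 9.1337e+6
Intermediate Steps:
r = -7/5 (r = -2 + (⅕)*3 = -2 + ⅗ = -7/5 ≈ -1.4000)
U(n) = 23/5 - n (U(n) = ((-7/5 + 5) + 1) - n = (18/5 + 1) - n = 23/5 - n)
o(g) = 2*g*(23/5 + g + 5/g) (o(g) = (g + (23/5 - (-5)/g))*(g + g) = (g + (23/5 + 5/g))*(2*g) = (23/5 + g + 5/g)*(2*g) = 2*g*(23/5 + g + 5/g))
(o(6²) + (9 + 80))² = ((10 + (⅖)*6²*(23 + 5*6²)) + (9 + 80))² = ((10 + (⅖)*36*(23 + 5*36)) + 89)² = ((10 + (⅖)*36*(23 + 180)) + 89)² = ((10 + (⅖)*36*203) + 89)² = ((10 + 14616/5) + 89)² = (14666/5 + 89)² = (15111/5)² = 228342321/25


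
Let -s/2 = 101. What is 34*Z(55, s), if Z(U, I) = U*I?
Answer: -377740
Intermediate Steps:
s = -202 (s = -2*101 = -202)
Z(U, I) = I*U
34*Z(55, s) = 34*(-202*55) = 34*(-11110) = -377740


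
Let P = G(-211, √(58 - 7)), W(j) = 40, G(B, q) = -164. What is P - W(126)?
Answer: -204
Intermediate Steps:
P = -164
P - W(126) = -164 - 1*40 = -164 - 40 = -204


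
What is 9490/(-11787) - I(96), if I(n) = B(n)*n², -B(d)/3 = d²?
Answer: 3003374361326/11787 ≈ 2.5480e+8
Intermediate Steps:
B(d) = -3*d²
I(n) = -3*n⁴ (I(n) = (-3*n²)*n² = -3*n⁴)
9490/(-11787) - I(96) = 9490/(-11787) - (-3)*96⁴ = 9490*(-1/11787) - (-3)*84934656 = -9490/11787 - 1*(-254803968) = -9490/11787 + 254803968 = 3003374361326/11787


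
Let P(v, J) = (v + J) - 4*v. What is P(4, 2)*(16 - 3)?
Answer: -130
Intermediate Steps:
P(v, J) = J - 3*v (P(v, J) = (J + v) - 4*v = J - 3*v)
P(4, 2)*(16 - 3) = (2 - 3*4)*(16 - 3) = (2 - 12)*13 = -10*13 = -130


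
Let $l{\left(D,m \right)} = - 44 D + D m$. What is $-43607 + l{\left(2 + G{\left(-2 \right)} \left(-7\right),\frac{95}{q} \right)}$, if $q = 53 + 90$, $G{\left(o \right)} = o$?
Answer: $- \frac{6334953}{143} \approx -44300.0$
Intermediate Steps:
$q = 143$
$-43607 + l{\left(2 + G{\left(-2 \right)} \left(-7\right),\frac{95}{q} \right)} = -43607 + \left(2 - -14\right) \left(-44 + \frac{95}{143}\right) = -43607 + \left(2 + 14\right) \left(-44 + 95 \cdot \frac{1}{143}\right) = -43607 + 16 \left(-44 + \frac{95}{143}\right) = -43607 + 16 \left(- \frac{6197}{143}\right) = -43607 - \frac{99152}{143} = - \frac{6334953}{143}$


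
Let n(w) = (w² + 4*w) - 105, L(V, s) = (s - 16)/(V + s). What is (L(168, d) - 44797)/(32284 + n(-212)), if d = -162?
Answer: -26896/45765 ≈ -0.58770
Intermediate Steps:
L(V, s) = (-16 + s)/(V + s)
n(w) = -105 + w² + 4*w
(L(168, d) - 44797)/(32284 + n(-212)) = ((-16 - 162)/(168 - 162) - 44797)/(32284 + (-105 + (-212)² + 4*(-212))) = (-178/6 - 44797)/(32284 + (-105 + 44944 - 848)) = ((⅙)*(-178) - 44797)/(32284 + 43991) = (-89/3 - 44797)/76275 = -134480/3*1/76275 = -26896/45765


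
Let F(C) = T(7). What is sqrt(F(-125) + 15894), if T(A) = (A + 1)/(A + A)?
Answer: sqrt(778834)/7 ≈ 126.07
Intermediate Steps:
T(A) = (1 + A)/(2*A) (T(A) = (1 + A)/((2*A)) = (1 + A)*(1/(2*A)) = (1 + A)/(2*A))
F(C) = 4/7 (F(C) = (1/2)*(1 + 7)/7 = (1/2)*(1/7)*8 = 4/7)
sqrt(F(-125) + 15894) = sqrt(4/7 + 15894) = sqrt(111262/7) = sqrt(778834)/7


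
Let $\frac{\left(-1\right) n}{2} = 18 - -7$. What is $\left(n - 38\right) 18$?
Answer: $-1584$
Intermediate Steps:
$n = -50$ ($n = - 2 \left(18 - -7\right) = - 2 \left(18 + 7\right) = \left(-2\right) 25 = -50$)
$\left(n - 38\right) 18 = \left(-50 - 38\right) 18 = \left(-88\right) 18 = -1584$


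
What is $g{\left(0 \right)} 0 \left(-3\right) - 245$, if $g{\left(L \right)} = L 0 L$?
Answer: $-245$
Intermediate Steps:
$g{\left(L \right)} = 0$ ($g{\left(L \right)} = 0 L = 0$)
$g{\left(0 \right)} 0 \left(-3\right) - 245 = 0 \cdot 0 \left(-3\right) - 245 = 0 \left(-3\right) - 245 = 0 - 245 = -245$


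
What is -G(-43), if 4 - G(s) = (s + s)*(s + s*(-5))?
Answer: -14796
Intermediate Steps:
G(s) = 4 + 8*s² (G(s) = 4 - (s + s)*(s + s*(-5)) = 4 - 2*s*(s - 5*s) = 4 - 2*s*(-4*s) = 4 - (-8)*s² = 4 + 8*s²)
-G(-43) = -(4 + 8*(-43)²) = -(4 + 8*1849) = -(4 + 14792) = -1*14796 = -14796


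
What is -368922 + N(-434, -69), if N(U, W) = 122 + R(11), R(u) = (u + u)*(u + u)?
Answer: -368316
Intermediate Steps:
R(u) = 4*u² (R(u) = (2*u)*(2*u) = 4*u²)
N(U, W) = 606 (N(U, W) = 122 + 4*11² = 122 + 4*121 = 122 + 484 = 606)
-368922 + N(-434, -69) = -368922 + 606 = -368316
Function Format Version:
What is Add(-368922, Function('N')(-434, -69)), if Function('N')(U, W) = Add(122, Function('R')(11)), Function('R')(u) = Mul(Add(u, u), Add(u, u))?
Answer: -368316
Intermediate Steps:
Function('R')(u) = Mul(4, Pow(u, 2)) (Function('R')(u) = Mul(Mul(2, u), Mul(2, u)) = Mul(4, Pow(u, 2)))
Function('N')(U, W) = 606 (Function('N')(U, W) = Add(122, Mul(4, Pow(11, 2))) = Add(122, Mul(4, 121)) = Add(122, 484) = 606)
Add(-368922, Function('N')(-434, -69)) = Add(-368922, 606) = -368316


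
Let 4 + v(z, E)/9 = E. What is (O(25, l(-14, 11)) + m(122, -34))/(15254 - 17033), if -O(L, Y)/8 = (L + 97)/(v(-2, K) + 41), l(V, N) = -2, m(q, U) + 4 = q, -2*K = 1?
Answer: 1834/1779 ≈ 1.0309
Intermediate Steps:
K = -½ (K = -½*1 = -½ ≈ -0.50000)
m(q, U) = -4 + q
v(z, E) = -36 + 9*E
O(L, Y) = -1552 - 16*L (O(L, Y) = -8*(L + 97)/((-36 + 9*(-½)) + 41) = -8*(97 + L)/((-36 - 9/2) + 41) = -8*(97 + L)/(-81/2 + 41) = -8*(97 + L)/½ = -8*(97 + L)*2 = -8*(194 + 2*L) = -1552 - 16*L)
(O(25, l(-14, 11)) + m(122, -34))/(15254 - 17033) = ((-1552 - 16*25) + (-4 + 122))/(15254 - 17033) = ((-1552 - 400) + 118)/(-1779) = (-1952 + 118)*(-1/1779) = -1834*(-1/1779) = 1834/1779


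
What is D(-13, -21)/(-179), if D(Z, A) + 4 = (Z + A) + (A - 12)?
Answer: 71/179 ≈ 0.39665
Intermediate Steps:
D(Z, A) = -16 + Z + 2*A (D(Z, A) = -4 + ((Z + A) + (A - 12)) = -4 + ((A + Z) + (-12 + A)) = -4 + (-12 + Z + 2*A) = -16 + Z + 2*A)
D(-13, -21)/(-179) = (-16 - 13 + 2*(-21))/(-179) = (-16 - 13 - 42)*(-1/179) = -71*(-1/179) = 71/179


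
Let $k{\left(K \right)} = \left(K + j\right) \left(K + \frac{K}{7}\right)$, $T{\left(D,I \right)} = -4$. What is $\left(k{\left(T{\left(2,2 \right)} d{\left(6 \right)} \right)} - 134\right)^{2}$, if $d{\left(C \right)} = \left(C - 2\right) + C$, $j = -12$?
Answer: $\frac{246552804}{49} \approx 5.0317 \cdot 10^{6}$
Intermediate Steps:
$d{\left(C \right)} = -2 + 2 C$ ($d{\left(C \right)} = \left(-2 + C\right) + C = -2 + 2 C$)
$k{\left(K \right)} = \frac{8 K \left(-12 + K\right)}{7}$ ($k{\left(K \right)} = \left(K - 12\right) \left(K + \frac{K}{7}\right) = \left(-12 + K\right) \left(K + K \frac{1}{7}\right) = \left(-12 + K\right) \left(K + \frac{K}{7}\right) = \left(-12 + K\right) \frac{8 K}{7} = \frac{8 K \left(-12 + K\right)}{7}$)
$\left(k{\left(T{\left(2,2 \right)} d{\left(6 \right)} \right)} - 134\right)^{2} = \left(\frac{8 \left(- 4 \left(-2 + 2 \cdot 6\right)\right) \left(-12 - 4 \left(-2 + 2 \cdot 6\right)\right)}{7} - 134\right)^{2} = \left(\frac{8 \left(- 4 \left(-2 + 12\right)\right) \left(-12 - 4 \left(-2 + 12\right)\right)}{7} - 134\right)^{2} = \left(\frac{8 \left(\left(-4\right) 10\right) \left(-12 - 40\right)}{7} - 134\right)^{2} = \left(\frac{8}{7} \left(-40\right) \left(-12 - 40\right) - 134\right)^{2} = \left(\frac{8}{7} \left(-40\right) \left(-52\right) - 134\right)^{2} = \left(\frac{16640}{7} - 134\right)^{2} = \left(\frac{15702}{7}\right)^{2} = \frac{246552804}{49}$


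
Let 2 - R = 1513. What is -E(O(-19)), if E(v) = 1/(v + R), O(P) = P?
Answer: 1/1530 ≈ 0.00065359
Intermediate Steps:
R = -1511 (R = 2 - 1*1513 = 2 - 1513 = -1511)
E(v) = 1/(-1511 + v) (E(v) = 1/(v - 1511) = 1/(-1511 + v))
-E(O(-19)) = -1/(-1511 - 19) = -1/(-1530) = -1*(-1/1530) = 1/1530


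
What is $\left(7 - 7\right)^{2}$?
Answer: $0$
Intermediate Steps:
$\left(7 - 7\right)^{2} = 0^{2} = 0$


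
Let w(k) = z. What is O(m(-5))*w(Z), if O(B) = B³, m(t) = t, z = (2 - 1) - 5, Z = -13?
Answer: 500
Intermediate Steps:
z = -4 (z = 1 - 5 = -4)
w(k) = -4
O(m(-5))*w(Z) = (-5)³*(-4) = -125*(-4) = 500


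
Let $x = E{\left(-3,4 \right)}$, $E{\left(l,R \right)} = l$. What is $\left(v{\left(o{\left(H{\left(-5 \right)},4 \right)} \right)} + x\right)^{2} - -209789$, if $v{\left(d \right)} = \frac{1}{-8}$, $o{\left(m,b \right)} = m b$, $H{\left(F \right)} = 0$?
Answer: $\frac{13427121}{64} \approx 2.098 \cdot 10^{5}$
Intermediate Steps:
$o{\left(m,b \right)} = b m$
$x = -3$
$v{\left(d \right)} = - \frac{1}{8}$
$\left(v{\left(o{\left(H{\left(-5 \right)},4 \right)} \right)} + x\right)^{2} - -209789 = \left(- \frac{1}{8} - 3\right)^{2} - -209789 = \left(- \frac{25}{8}\right)^{2} + 209789 = \frac{625}{64} + 209789 = \frac{13427121}{64}$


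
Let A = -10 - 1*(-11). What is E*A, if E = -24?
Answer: -24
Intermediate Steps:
A = 1 (A = -10 + 11 = 1)
E*A = -24*1 = -24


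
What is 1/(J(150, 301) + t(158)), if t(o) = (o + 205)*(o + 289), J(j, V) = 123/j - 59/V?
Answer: 15050/2442037441 ≈ 6.1629e-6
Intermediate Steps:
J(j, V) = -59/V + 123/j
t(o) = (205 + o)*(289 + o)
1/(J(150, 301) + t(158)) = 1/((-59/301 + 123/150) + (59245 + 158² + 494*158)) = 1/((-59*1/301 + 123*(1/150)) + (59245 + 24964 + 78052)) = 1/((-59/301 + 41/50) + 162261) = 1/(9391/15050 + 162261) = 1/(2442037441/15050) = 15050/2442037441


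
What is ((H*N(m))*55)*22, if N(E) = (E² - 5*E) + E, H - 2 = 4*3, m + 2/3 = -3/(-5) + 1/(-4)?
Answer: 4168087/180 ≈ 23156.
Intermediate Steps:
m = -19/60 (m = -⅔ + (-3/(-5) + 1/(-4)) = -⅔ + (-3*(-⅕) + 1*(-¼)) = -⅔ + (⅗ - ¼) = -⅔ + 7/20 = -19/60 ≈ -0.31667)
H = 14 (H = 2 + 4*3 = 2 + 12 = 14)
N(E) = E² - 4*E
((H*N(m))*55)*22 = ((14*(-19*(-4 - 19/60)/60))*55)*22 = ((14*(-19/60*(-259/60)))*55)*22 = ((14*(4921/3600))*55)*22 = ((34447/1800)*55)*22 = (378917/360)*22 = 4168087/180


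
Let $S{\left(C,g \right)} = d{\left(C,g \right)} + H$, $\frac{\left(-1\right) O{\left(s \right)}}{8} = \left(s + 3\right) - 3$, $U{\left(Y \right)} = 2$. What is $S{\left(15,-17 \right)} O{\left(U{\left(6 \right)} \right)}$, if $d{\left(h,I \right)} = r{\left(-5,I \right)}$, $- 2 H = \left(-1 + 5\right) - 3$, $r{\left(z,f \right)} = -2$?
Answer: $40$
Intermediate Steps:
$H = - \frac{1}{2}$ ($H = - \frac{\left(-1 + 5\right) - 3}{2} = - \frac{4 - 3}{2} = \left(- \frac{1}{2}\right) 1 = - \frac{1}{2} \approx -0.5$)
$O{\left(s \right)} = - 8 s$ ($O{\left(s \right)} = - 8 \left(\left(s + 3\right) - 3\right) = - 8 \left(\left(3 + s\right) - 3\right) = - 8 s$)
$d{\left(h,I \right)} = -2$
$S{\left(C,g \right)} = - \frac{5}{2}$ ($S{\left(C,g \right)} = -2 - \frac{1}{2} = - \frac{5}{2}$)
$S{\left(15,-17 \right)} O{\left(U{\left(6 \right)} \right)} = - \frac{5 \left(\left(-8\right) 2\right)}{2} = \left(- \frac{5}{2}\right) \left(-16\right) = 40$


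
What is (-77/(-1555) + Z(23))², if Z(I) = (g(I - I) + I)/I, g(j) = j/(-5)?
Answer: 2663424/2418025 ≈ 1.1015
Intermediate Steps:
g(j) = -j/5 (g(j) = j*(-⅕) = -j/5)
Z(I) = 1 (Z(I) = (-(I - I)/5 + I)/I = (-⅕*0 + I)/I = (0 + I)/I = I/I = 1)
(-77/(-1555) + Z(23))² = (-77/(-1555) + 1)² = (-77*(-1/1555) + 1)² = (77/1555 + 1)² = (1632/1555)² = 2663424/2418025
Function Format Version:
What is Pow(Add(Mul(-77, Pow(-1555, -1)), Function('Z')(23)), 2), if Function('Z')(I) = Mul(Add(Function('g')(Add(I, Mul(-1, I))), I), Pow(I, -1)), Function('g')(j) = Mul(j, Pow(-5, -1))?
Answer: Rational(2663424, 2418025) ≈ 1.1015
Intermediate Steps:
Function('g')(j) = Mul(Rational(-1, 5), j) (Function('g')(j) = Mul(j, Rational(-1, 5)) = Mul(Rational(-1, 5), j))
Function('Z')(I) = 1 (Function('Z')(I) = Mul(Add(Mul(Rational(-1, 5), Add(I, Mul(-1, I))), I), Pow(I, -1)) = Mul(Add(Mul(Rational(-1, 5), 0), I), Pow(I, -1)) = Mul(Add(0, I), Pow(I, -1)) = Mul(I, Pow(I, -1)) = 1)
Pow(Add(Mul(-77, Pow(-1555, -1)), Function('Z')(23)), 2) = Pow(Add(Mul(-77, Pow(-1555, -1)), 1), 2) = Pow(Add(Mul(-77, Rational(-1, 1555)), 1), 2) = Pow(Add(Rational(77, 1555), 1), 2) = Pow(Rational(1632, 1555), 2) = Rational(2663424, 2418025)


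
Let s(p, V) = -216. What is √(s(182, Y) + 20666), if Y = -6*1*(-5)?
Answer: 5*√818 ≈ 143.00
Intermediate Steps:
Y = 30 (Y = -6*(-5) = 30)
√(s(182, Y) + 20666) = √(-216 + 20666) = √20450 = 5*√818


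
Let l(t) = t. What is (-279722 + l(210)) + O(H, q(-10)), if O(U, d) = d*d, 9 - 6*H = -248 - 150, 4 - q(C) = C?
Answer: -279316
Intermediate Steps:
q(C) = 4 - C
H = 407/6 (H = 3/2 - (-248 - 150)/6 = 3/2 - ⅙*(-398) = 3/2 + 199/3 = 407/6 ≈ 67.833)
O(U, d) = d²
(-279722 + l(210)) + O(H, q(-10)) = (-279722 + 210) + (4 - 1*(-10))² = -279512 + (4 + 10)² = -279512 + 14² = -279512 + 196 = -279316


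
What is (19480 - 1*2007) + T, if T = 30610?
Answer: 48083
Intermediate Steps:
(19480 - 1*2007) + T = (19480 - 1*2007) + 30610 = (19480 - 2007) + 30610 = 17473 + 30610 = 48083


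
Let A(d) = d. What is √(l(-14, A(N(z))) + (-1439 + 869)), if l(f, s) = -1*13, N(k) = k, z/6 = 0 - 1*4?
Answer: I*√583 ≈ 24.145*I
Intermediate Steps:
z = -24 (z = 6*(0 - 1*4) = 6*(0 - 4) = 6*(-4) = -24)
l(f, s) = -13
√(l(-14, A(N(z))) + (-1439 + 869)) = √(-13 + (-1439 + 869)) = √(-13 - 570) = √(-583) = I*√583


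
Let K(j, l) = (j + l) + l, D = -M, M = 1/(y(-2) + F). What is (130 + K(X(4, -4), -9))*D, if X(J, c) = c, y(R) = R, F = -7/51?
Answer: 5508/109 ≈ 50.532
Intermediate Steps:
F = -7/51 (F = -7*1/51 = -7/51 ≈ -0.13725)
M = -51/109 (M = 1/(-2 - 7/51) = 1/(-109/51) = -51/109 ≈ -0.46789)
D = 51/109 (D = -1*(-51/109) = 51/109 ≈ 0.46789)
K(j, l) = j + 2*l
(130 + K(X(4, -4), -9))*D = (130 + (-4 + 2*(-9)))*(51/109) = (130 + (-4 - 18))*(51/109) = (130 - 22)*(51/109) = 108*(51/109) = 5508/109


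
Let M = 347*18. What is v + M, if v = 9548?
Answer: 15794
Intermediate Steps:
M = 6246
v + M = 9548 + 6246 = 15794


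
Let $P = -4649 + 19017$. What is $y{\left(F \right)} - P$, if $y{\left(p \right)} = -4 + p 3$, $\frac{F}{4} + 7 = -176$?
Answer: $-16568$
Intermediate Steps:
$F = -732$ ($F = -28 + 4 \left(-176\right) = -28 - 704 = -732$)
$P = 14368$
$y{\left(p \right)} = -4 + 3 p$
$y{\left(F \right)} - P = \left(-4 + 3 \left(-732\right)\right) - 14368 = \left(-4 - 2196\right) - 14368 = -2200 - 14368 = -16568$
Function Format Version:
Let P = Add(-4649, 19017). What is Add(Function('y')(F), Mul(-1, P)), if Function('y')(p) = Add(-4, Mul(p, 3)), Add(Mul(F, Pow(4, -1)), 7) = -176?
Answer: -16568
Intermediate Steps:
F = -732 (F = Add(-28, Mul(4, -176)) = Add(-28, -704) = -732)
P = 14368
Function('y')(p) = Add(-4, Mul(3, p))
Add(Function('y')(F), Mul(-1, P)) = Add(Add(-4, Mul(3, -732)), Mul(-1, 14368)) = Add(Add(-4, -2196), -14368) = Add(-2200, -14368) = -16568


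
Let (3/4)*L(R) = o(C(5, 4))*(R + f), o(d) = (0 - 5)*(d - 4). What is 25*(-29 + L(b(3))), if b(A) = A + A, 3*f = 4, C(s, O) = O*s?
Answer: -182525/9 ≈ -20281.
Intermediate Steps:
f = 4/3 (f = (1/3)*4 = 4/3 ≈ 1.3333)
o(d) = 20 - 5*d (o(d) = -5*(-4 + d) = 20 - 5*d)
b(A) = 2*A
L(R) = -1280/9 - 320*R/3 (L(R) = 4*((20 - 20*5)*(R + 4/3))/3 = 4*((20 - 5*20)*(4/3 + R))/3 = 4*((20 - 100)*(4/3 + R))/3 = 4*(-80*(4/3 + R))/3 = 4*(-320/3 - 80*R)/3 = -1280/9 - 320*R/3)
25*(-29 + L(b(3))) = 25*(-29 + (-1280/9 - 640*3/3)) = 25*(-29 + (-1280/9 - 320/3*6)) = 25*(-29 + (-1280/9 - 640)) = 25*(-29 - 7040/9) = 25*(-7301/9) = -182525/9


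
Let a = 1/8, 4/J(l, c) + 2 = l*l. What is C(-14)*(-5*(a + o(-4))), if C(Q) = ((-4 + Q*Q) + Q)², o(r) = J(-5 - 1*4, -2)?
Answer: -4396155/158 ≈ -27824.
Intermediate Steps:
J(l, c) = 4/(-2 + l²) (J(l, c) = 4/(-2 + l*l) = 4/(-2 + l²))
a = ⅛ ≈ 0.12500
o(r) = 4/79 (o(r) = 4/(-2 + (-5 - 1*4)²) = 4/(-2 + (-5 - 4)²) = 4/(-2 + (-9)²) = 4/(-2 + 81) = 4/79)
C(Q) = (-4 + Q + Q²)² (C(Q) = ((-4 + Q²) + Q)² = (-4 + Q + Q²)²)
C(-14)*(-5*(a + o(-4))) = (-4 - 14 + (-14)²)²*(-5*(⅛ + 4/79)) = (-4 - 14 + 196)²*(-5*111/632) = 178²*(-555/632) = 31684*(-555/632) = -4396155/158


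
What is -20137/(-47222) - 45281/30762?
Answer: -379701247/363160791 ≈ -1.0455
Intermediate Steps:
-20137/(-47222) - 45281/30762 = -20137*(-1/47222) - 45281*1/30762 = 20137/47222 - 45281/30762 = -379701247/363160791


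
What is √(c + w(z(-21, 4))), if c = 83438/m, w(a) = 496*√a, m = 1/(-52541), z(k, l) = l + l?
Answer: √(-4383915958 + 992*√2) ≈ 66211.0*I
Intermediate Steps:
z(k, l) = 2*l
m = -1/52541 ≈ -1.9033e-5
c = -4383915958 (c = 83438/(-1/52541) = 83438*(-52541) = -4383915958)
√(c + w(z(-21, 4))) = √(-4383915958 + 496*√(2*4)) = √(-4383915958 + 496*√8) = √(-4383915958 + 496*(2*√2)) = √(-4383915958 + 992*√2)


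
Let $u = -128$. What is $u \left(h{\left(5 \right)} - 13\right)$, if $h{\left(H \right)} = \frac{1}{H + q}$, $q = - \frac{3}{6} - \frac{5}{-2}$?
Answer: $\frac{11520}{7} \approx 1645.7$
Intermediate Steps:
$q = 2$ ($q = \left(-3\right) \frac{1}{6} - - \frac{5}{2} = - \frac{1}{2} + \frac{5}{2} = 2$)
$h{\left(H \right)} = \frac{1}{2 + H}$ ($h{\left(H \right)} = \frac{1}{H + 2} = \frac{1}{2 + H}$)
$u \left(h{\left(5 \right)} - 13\right) = - 128 \left(\frac{1}{2 + 5} - 13\right) = - 128 \left(\frac{1}{7} - 13\right) = \left(-128\right) \left(- \frac{90}{7}\right) = \frac{11520}{7}$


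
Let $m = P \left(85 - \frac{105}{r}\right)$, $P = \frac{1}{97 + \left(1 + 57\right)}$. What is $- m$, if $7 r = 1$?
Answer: $\frac{130}{31} \approx 4.1936$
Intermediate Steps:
$r = \frac{1}{7}$ ($r = \frac{1}{7} \cdot 1 = \frac{1}{7} \approx 0.14286$)
$P = \frac{1}{155}$ ($P = \frac{1}{97 + 58} = \frac{1}{155} \approx 0.0064516$)
$m = - \frac{130}{31}$ ($m = \frac{85 - 105 \frac{1}{\frac{1}{7}}}{155} = \frac{85 - 735}{155} = \frac{1}{155} \left(-650\right) = - \frac{130}{31} \approx -4.1936$)
$- m = \left(-1\right) \left(- \frac{130}{31}\right) = \frac{130}{31}$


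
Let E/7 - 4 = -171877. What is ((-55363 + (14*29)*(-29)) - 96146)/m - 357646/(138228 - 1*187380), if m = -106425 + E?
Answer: 2481124991/335241216 ≈ 7.4010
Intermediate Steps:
E = -1203111 (E = 28 + 7*(-171877) = 28 - 1203139 = -1203111)
m = -1309536 (m = -106425 - 1203111 = -1309536)
((-55363 + (14*29)*(-29)) - 96146)/m - 357646/(138228 - 1*187380) = ((-55363 + (14*29)*(-29)) - 96146)/(-1309536) - 357646/(138228 - 1*187380) = ((-55363 + 406*(-29)) - 96146)*(-1/1309536) - 357646/(138228 - 187380) = ((-55363 - 11774) - 96146)*(-1/1309536) - 357646/(-49152) = (-67137 - 96146)*(-1/1309536) - 357646*(-1/49152) = -163283*(-1/1309536) + 178823/24576 = 163283/1309536 + 178823/24576 = 2481124991/335241216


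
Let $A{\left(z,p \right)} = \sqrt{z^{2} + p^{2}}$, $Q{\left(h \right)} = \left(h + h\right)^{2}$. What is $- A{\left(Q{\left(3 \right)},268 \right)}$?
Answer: $- 4 \sqrt{4570} \approx -270.41$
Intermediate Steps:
$Q{\left(h \right)} = 4 h^{2}$ ($Q{\left(h \right)} = \left(2 h\right)^{2} = 4 h^{2}$)
$A{\left(z,p \right)} = \sqrt{p^{2} + z^{2}}$
$- A{\left(Q{\left(3 \right)},268 \right)} = - \sqrt{268^{2} + \left(4 \cdot 3^{2}\right)^{2}} = - \sqrt{71824 + \left(4 \cdot 9\right)^{2}} = - \sqrt{71824 + 36^{2}} = - \sqrt{71824 + 1296} = - \sqrt{73120} = - 4 \sqrt{4570}$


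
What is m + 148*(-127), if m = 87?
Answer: -18709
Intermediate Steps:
m + 148*(-127) = 87 + 148*(-127) = 87 - 18796 = -18709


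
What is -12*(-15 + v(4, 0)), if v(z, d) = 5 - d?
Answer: 120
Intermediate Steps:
-12*(-15 + v(4, 0)) = -12*(-15 + (5 - 1*0)) = -12*(-15 + (5 + 0)) = -12*(-15 + 5) = -12*(-10) = 120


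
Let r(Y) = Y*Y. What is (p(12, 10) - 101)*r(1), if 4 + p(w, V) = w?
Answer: -93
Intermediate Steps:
r(Y) = Y²
p(w, V) = -4 + w
(p(12, 10) - 101)*r(1) = ((-4 + 12) - 101)*1² = (8 - 101)*1 = -93*1 = -93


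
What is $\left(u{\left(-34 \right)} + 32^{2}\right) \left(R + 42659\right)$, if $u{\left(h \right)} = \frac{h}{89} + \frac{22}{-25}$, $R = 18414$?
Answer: $\frac{138977230216}{2225} \approx 6.2462 \cdot 10^{7}$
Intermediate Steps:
$u{\left(h \right)} = - \frac{22}{25} + \frac{h}{89}$ ($u{\left(h \right)} = h \frac{1}{89} + 22 \left(- \frac{1}{25}\right) = \frac{h}{89} - \frac{22}{25} = - \frac{22}{25} + \frac{h}{89}$)
$\left(u{\left(-34 \right)} + 32^{2}\right) \left(R + 42659\right) = \left(\left(- \frac{22}{25} + \frac{1}{89} \left(-34\right)\right) + 32^{2}\right) \left(18414 + 42659\right) = \left(\left(- \frac{22}{25} - \frac{34}{89}\right) + 1024\right) 61073 = \left(- \frac{2808}{2225} + 1024\right) 61073 = \frac{2275592}{2225} \cdot 61073 = \frac{138977230216}{2225}$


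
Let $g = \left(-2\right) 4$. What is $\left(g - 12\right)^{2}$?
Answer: $400$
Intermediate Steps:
$g = -8$
$\left(g - 12\right)^{2} = \left(-8 - 12\right)^{2} = \left(-20\right)^{2} = 400$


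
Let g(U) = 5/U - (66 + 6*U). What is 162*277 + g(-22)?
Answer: 988675/22 ≈ 44940.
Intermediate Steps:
g(U) = -66 - 6*U + 5/U (g(U) = 5/U - (66 + 6*U) = 5/U - 6*(11 + U) = 5/U + (-66 - 6*U) = -66 - 6*U + 5/U)
162*277 + g(-22) = 162*277 + (-66 - 6*(-22) + 5/(-22)) = 44874 + (-66 + 132 + 5*(-1/22)) = 44874 + (-66 + 132 - 5/22) = 44874 + 1447/22 = 988675/22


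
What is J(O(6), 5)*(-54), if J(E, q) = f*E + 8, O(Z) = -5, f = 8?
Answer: 1728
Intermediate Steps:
J(E, q) = 8 + 8*E (J(E, q) = 8*E + 8 = 8 + 8*E)
J(O(6), 5)*(-54) = (8 + 8*(-5))*(-54) = (8 - 40)*(-54) = -32*(-54) = 1728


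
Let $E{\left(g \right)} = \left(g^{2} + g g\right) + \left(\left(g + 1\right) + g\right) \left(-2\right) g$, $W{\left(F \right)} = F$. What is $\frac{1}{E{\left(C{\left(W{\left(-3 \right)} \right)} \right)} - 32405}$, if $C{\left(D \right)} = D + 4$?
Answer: $- \frac{1}{32409} \approx -3.0856 \cdot 10^{-5}$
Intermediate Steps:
$C{\left(D \right)} = 4 + D$
$E{\left(g \right)} = 2 g^{2} + g \left(-2 - 4 g\right)$ ($E{\left(g \right)} = \left(g^{2} + g^{2}\right) + \left(\left(1 + g\right) + g\right) \left(-2\right) g = 2 g^{2} + \left(1 + 2 g\right) \left(-2\right) g = 2 g^{2} + \left(-2 - 4 g\right) g = 2 g^{2} + g \left(-2 - 4 g\right)$)
$\frac{1}{E{\left(C{\left(W{\left(-3 \right)} \right)} \right)} - 32405} = \frac{1}{- 2 \left(4 - 3\right) \left(1 + \left(4 - 3\right)\right) - 32405} = \frac{1}{\left(-2\right) 1 \left(1 + 1\right) - 32405} = \frac{1}{\left(-2\right) 1 \cdot 2 - 32405} = \frac{1}{-4 - 32405} = \frac{1}{-32409} = - \frac{1}{32409}$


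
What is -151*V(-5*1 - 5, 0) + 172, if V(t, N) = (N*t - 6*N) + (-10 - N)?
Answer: 1682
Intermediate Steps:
V(t, N) = -10 - 7*N + N*t (V(t, N) = (-6*N + N*t) + (-10 - N) = -10 - 7*N + N*t)
-151*V(-5*1 - 5, 0) + 172 = -151*(-10 - 7*0 + 0*(-5*1 - 5)) + 172 = -151*(-10 + 0 + 0*(-5 - 5)) + 172 = -151*(-10 + 0 + 0*(-10)) + 172 = -151*(-10 + 0 + 0) + 172 = -151*(-10) + 172 = 1510 + 172 = 1682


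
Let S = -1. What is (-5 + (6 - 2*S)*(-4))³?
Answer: -50653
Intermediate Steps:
(-5 + (6 - 2*S)*(-4))³ = (-5 + (6 - 2*(-1))*(-4))³ = (-5 + (6 + 2)*(-4))³ = (-5 + 8*(-4))³ = (-5 - 32)³ = (-37)³ = -50653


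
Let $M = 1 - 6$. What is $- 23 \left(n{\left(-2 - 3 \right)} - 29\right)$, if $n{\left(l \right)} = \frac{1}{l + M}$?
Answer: $\frac{6693}{10} \approx 669.3$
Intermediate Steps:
$M = -5$ ($M = 1 - 6 = -5$)
$n{\left(l \right)} = \frac{1}{-5 + l}$ ($n{\left(l \right)} = \frac{1}{l - 5} = \frac{1}{-5 + l}$)
$- 23 \left(n{\left(-2 - 3 \right)} - 29\right) = - 23 \left(\frac{1}{-5 - 5} - 29\right) = - 23 \left(\frac{1}{-10} - 29\right) = - 23 \left(- \frac{1}{10} - 29\right) = \left(-23\right) \left(- \frac{291}{10}\right) = \frac{6693}{10}$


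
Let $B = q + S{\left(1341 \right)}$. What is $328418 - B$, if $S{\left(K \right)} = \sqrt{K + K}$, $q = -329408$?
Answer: $657826 - 3 \sqrt{298} \approx 6.5777 \cdot 10^{5}$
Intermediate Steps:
$S{\left(K \right)} = \sqrt{2} \sqrt{K}$ ($S{\left(K \right)} = \sqrt{2 K} = \sqrt{2} \sqrt{K}$)
$B = -329408 + 3 \sqrt{298}$ ($B = -329408 + \sqrt{2} \sqrt{1341} = -329408 + \sqrt{2} \cdot 3 \sqrt{149} = -329408 + 3 \sqrt{298} \approx -3.2936 \cdot 10^{5}$)
$328418 - B = 328418 - \left(-329408 + 3 \sqrt{298}\right) = 328418 + \left(329408 - 3 \sqrt{298}\right) = 657826 - 3 \sqrt{298}$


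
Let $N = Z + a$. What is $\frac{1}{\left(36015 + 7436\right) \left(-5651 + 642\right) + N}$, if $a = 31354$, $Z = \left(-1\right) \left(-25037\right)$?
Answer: $- \frac{1}{217589668} \approx -4.5958 \cdot 10^{-9}$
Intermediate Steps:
$Z = 25037$
$N = 56391$ ($N = 25037 + 31354 = 56391$)
$\frac{1}{\left(36015 + 7436\right) \left(-5651 + 642\right) + N} = \frac{1}{\left(36015 + 7436\right) \left(-5651 + 642\right) + 56391} = \frac{1}{43451 \left(-5009\right) + 56391} = \frac{1}{-217646059 + 56391} = \frac{1}{-217589668} = - \frac{1}{217589668}$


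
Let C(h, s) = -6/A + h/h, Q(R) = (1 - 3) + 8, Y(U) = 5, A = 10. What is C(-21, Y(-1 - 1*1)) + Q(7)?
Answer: 32/5 ≈ 6.4000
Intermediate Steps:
Q(R) = 6 (Q(R) = -2 + 8 = 6)
C(h, s) = ⅖ (C(h, s) = -6/10 + h/h = -6*⅒ + 1 = -⅗ + 1 = ⅖)
C(-21, Y(-1 - 1*1)) + Q(7) = ⅖ + 6 = 32/5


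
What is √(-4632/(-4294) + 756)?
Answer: 2*√872459214/2147 ≈ 27.515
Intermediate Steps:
√(-4632/(-4294) + 756) = √(-4632*(-1/4294) + 756) = √(2316/2147 + 756) = √(1625448/2147) = 2*√872459214/2147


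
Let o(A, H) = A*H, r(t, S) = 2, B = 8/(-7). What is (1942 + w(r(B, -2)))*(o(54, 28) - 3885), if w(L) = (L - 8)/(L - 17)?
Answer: -23046576/5 ≈ -4.6093e+6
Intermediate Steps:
B = -8/7 (B = 8*(-1/7) = -8/7 ≈ -1.1429)
w(L) = (-8 + L)/(-17 + L)
(1942 + w(r(B, -2)))*(o(54, 28) - 3885) = (1942 + (-8 + 2)/(-17 + 2))*(54*28 - 3885) = (1942 - 6/(-15))*(1512 - 3885) = (1942 - 1/15*(-6))*(-2373) = (1942 + 2/5)*(-2373) = (9712/5)*(-2373) = -23046576/5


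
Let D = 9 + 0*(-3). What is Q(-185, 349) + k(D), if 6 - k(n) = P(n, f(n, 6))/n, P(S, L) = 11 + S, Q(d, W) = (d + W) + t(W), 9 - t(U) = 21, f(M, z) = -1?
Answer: 1402/9 ≈ 155.78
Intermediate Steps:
t(U) = -12 (t(U) = 9 - 1*21 = 9 - 21 = -12)
Q(d, W) = -12 + W + d (Q(d, W) = (d + W) - 12 = (W + d) - 12 = -12 + W + d)
D = 9 (D = 9 + 0 = 9)
k(n) = 6 - (11 + n)/n
Q(-185, 349) + k(D) = (-12 + 349 - 185) + (5 - 11/9) = 152 + (5 - 11*1/9) = 152 + (5 - 11/9) = 152 + 34/9 = 1402/9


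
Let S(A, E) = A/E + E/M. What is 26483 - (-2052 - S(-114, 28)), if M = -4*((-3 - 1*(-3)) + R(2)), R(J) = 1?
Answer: 399335/14 ≈ 28524.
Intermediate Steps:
M = -4 (M = -4*((-3 - 1*(-3)) + 1) = -4*((-3 + 3) + 1) = -4*(0 + 1) = -4*1 = -4)
S(A, E) = -E/4 + A/E (S(A, E) = A/E + E/(-4) = A/E + E*(-¼) = A/E - E/4 = -E/4 + A/E)
26483 - (-2052 - S(-114, 28)) = 26483 - (-2052 - (-¼*28 - 114/28)) = 26483 - (-2052 - (-7 - 114*1/28)) = 26483 - (-2052 - (-7 - 57/14)) = 26483 - (-2052 - 1*(-155/14)) = 26483 - (-2052 + 155/14) = 26483 - 1*(-28573/14) = 26483 + 28573/14 = 399335/14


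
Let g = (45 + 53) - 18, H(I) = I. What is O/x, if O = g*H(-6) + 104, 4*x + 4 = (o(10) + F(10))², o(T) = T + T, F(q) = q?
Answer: -47/28 ≈ -1.6786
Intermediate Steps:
o(T) = 2*T
g = 80 (g = 98 - 18 = 80)
x = 224 (x = -1 + (2*10 + 10)²/4 = -1 + (20 + 10)²/4 = -1 + (¼)*30² = -1 + (¼)*900 = -1 + 225 = 224)
O = -376 (O = 80*(-6) + 104 = -480 + 104 = -376)
O/x = -376/224 = -376*1/224 = -47/28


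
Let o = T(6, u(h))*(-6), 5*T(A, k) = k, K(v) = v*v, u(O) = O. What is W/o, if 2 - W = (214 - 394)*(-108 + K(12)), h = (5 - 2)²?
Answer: -16205/27 ≈ -600.19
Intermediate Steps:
h = 9 (h = 3² = 9)
K(v) = v²
T(A, k) = k/5
W = 6482 (W = 2 - (214 - 394)*(-108 + 12²) = 2 - (-180)*(-108 + 144) = 2 - (-180)*36 = 2 - 1*(-6480) = 2 + 6480 = 6482)
o = -54/5 (o = ((⅕)*9)*(-6) = (9/5)*(-6) = -54/5 ≈ -10.800)
W/o = 6482/(-54/5) = 6482*(-5/54) = -16205/27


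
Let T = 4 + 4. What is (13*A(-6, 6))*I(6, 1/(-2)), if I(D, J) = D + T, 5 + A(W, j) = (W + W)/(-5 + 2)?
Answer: -182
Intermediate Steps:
A(W, j) = -5 - 2*W/3 (A(W, j) = -5 + (W + W)/(-5 + 2) = -5 + (2*W)/(-3) = -5 + (2*W)*(-1/3) = -5 - 2*W/3)
T = 8
I(D, J) = 8 + D (I(D, J) = D + 8 = 8 + D)
(13*A(-6, 6))*I(6, 1/(-2)) = (13*(-5 - 2/3*(-6)))*(8 + 6) = (13*(-5 + 4))*14 = (13*(-1))*14 = -13*14 = -182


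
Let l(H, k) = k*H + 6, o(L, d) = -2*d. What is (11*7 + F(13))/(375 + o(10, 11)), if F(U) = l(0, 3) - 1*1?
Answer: 82/353 ≈ 0.23229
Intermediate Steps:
l(H, k) = 6 + H*k (l(H, k) = H*k + 6 = 6 + H*k)
F(U) = 5 (F(U) = (6 + 0*3) - 1*1 = (6 + 0) - 1 = 6 - 1 = 5)
(11*7 + F(13))/(375 + o(10, 11)) = (11*7 + 5)/(375 - 2*11) = (77 + 5)/(375 - 22) = 82/353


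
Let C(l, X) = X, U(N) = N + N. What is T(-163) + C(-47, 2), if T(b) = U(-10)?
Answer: -18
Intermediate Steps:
U(N) = 2*N
T(b) = -20 (T(b) = 2*(-10) = -20)
T(-163) + C(-47, 2) = -20 + 2 = -18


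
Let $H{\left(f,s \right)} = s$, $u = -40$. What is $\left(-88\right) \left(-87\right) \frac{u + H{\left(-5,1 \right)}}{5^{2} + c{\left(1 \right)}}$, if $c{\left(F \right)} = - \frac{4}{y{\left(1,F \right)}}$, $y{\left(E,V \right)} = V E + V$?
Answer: $- \frac{298584}{23} \approx -12982.0$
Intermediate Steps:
$y{\left(E,V \right)} = V + E V$ ($y{\left(E,V \right)} = E V + V = V + E V$)
$c{\left(F \right)} = - \frac{2}{F}$ ($c{\left(F \right)} = - \frac{4}{F \left(1 + 1\right)} = - \frac{4}{F 2} = - \frac{4}{2 F} = - 4 \frac{1}{2 F} = - \frac{2}{F}$)
$\left(-88\right) \left(-87\right) \frac{u + H{\left(-5,1 \right)}}{5^{2} + c{\left(1 \right)}} = \left(-88\right) \left(-87\right) \frac{-40 + 1}{5^{2} - \frac{2}{1}} = 7656 \left(- \frac{39}{25 - 2}\right) = 7656 \left(- \frac{39}{23}\right) = - \frac{298584}{23}$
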